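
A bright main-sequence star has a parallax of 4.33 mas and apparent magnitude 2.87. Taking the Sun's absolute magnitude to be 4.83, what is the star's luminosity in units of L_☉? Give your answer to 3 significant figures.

d = 1/p = 1000/4.33 mas = 230.9 pc
M = m − 5 log₁₀ d + 5 = 2.87 − 5·2.3635 + 5 = -3.948
M − M_☉ = -3.948 − 4.83 = -8.778
L/L_☉ = 10^(−0.4 × -8.778) = 3244

L/L_☉ ≈ 3240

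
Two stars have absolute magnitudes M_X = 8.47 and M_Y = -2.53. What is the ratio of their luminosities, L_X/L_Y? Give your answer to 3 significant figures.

L_X/L_Y ≈ 3.98×10^-5

ΔM = M_X − M_Y = 11.00
L_X/L_Y = 10^(−0.4 ΔM) = 10^-4.400 = 3.981×10^-5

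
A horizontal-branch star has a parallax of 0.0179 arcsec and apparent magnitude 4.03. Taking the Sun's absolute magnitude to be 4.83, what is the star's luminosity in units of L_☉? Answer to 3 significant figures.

L/L_☉ ≈ 65.2

d = 1/p = 1/0.0179″ = 55.87 pc
M = m − 5 log₁₀ d + 5 = 4.03 − 5·1.7471 + 5 = 0.294
M − M_☉ = 0.294 − 4.83 = -4.536
L/L_☉ = 10^(−0.4 × -4.536) = 65.21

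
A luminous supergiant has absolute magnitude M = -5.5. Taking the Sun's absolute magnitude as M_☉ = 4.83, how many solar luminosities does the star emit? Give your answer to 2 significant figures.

M − M_☉ = -5.5 − 4.83 = -10.330
L/L_☉ = 10^(−0.4 (M − M_☉)) = 10^4.132 = 13550

L/L_☉ ≈ 14000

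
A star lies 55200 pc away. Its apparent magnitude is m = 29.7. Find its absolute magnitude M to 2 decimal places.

M ≈ 10.99

5 log₁₀(d/10 pc) = 5 log₁₀(55200) − 5 = 18.710
M = m − 5 log₁₀(d/10) = 29.7 − 18.710 = 10.990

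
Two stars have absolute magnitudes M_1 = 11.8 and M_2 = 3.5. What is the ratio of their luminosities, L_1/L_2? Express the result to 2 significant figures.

L_1/L_2 ≈ 4.8×10^-4

ΔM = M_1 − M_2 = 8.3
L_1/L_2 = 10^(−0.4 ΔM) = 10^-3.320 = 4.786×10^-4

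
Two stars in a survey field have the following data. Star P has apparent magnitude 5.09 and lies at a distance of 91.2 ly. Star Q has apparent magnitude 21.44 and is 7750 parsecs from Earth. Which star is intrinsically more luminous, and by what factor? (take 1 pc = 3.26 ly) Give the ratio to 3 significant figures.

Star P is more luminous, by a factor of 45.2.

Star P: d = 91.2 ly / 3.26 = 27.98 pc
Star P: M = m − 5 log₁₀ d + 5 = 5.09 − 5·1.4468 + 5 = 2.856
Star Q: M = m − 5 log₁₀ d + 5 = 21.44 − 5·3.8893 + 5 = 6.993
ΔM = M_P − M_Q = 2.856 − (6.993) = -4.137; smaller M is more luminous → Star P.
L ratio = 10^(0.4 |ΔM|) = 10^1.655 = 45.18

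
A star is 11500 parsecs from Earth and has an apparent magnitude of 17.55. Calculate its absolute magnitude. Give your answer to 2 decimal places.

M ≈ 2.25

5 log₁₀(d/10 pc) = 5 log₁₀(11500) − 5 = 15.303
M = m − 5 log₁₀(d/10) = 17.55 − 15.303 = 2.247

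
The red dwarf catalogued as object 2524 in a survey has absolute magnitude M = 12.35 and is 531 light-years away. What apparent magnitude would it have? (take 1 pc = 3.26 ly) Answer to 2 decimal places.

m ≈ 18.41

d = 531 ly / 3.26 = 162.9 pc
m = M + 5 log₁₀ d − 5 = 12.35 + 5·2.2119 − 5 = 18.409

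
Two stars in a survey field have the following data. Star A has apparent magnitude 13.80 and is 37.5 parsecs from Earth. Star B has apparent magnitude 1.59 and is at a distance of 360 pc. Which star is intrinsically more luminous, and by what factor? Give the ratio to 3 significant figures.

Star B is more luminous, by a factor of 7.06×10^6.

Star A: M = m − 5 log₁₀ d + 5 = 13.80 − 5·1.5740 + 5 = 10.930
Star B: M = m − 5 log₁₀ d + 5 = 1.59 − 5·2.5563 + 5 = -6.192
ΔM = M_A − M_B = 10.930 − (-6.192) = 17.121; smaller M is more luminous → Star B.
L ratio = 10^(0.4 |ΔM|) = 10^6.849 = 7.056×10^6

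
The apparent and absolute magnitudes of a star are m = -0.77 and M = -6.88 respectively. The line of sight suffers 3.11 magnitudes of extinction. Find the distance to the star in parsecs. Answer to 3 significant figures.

d ≈ 39.8 pc

m − M = 5 log₁₀(d/10 pc) + A  ⇒  -0.77 − (-6.88) − 3.11 = 5 log₁₀(d/10)
3.000 = 5 log₁₀(d/10)
log₁₀ d = (m − M − A)/5 + 1 = 1.6000
d = 10^1.6000 = 39.81 pc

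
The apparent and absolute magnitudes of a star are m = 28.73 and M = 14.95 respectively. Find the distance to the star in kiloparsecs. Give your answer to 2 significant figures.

d ≈ 5.7 kpc

Distance modulus: m − M = 28.73 − (14.95) = 13.780
m − M = 5 log₁₀ d − 5
log₁₀ d = (m − M)/5 + 1 = 3.7560
d = 10^3.7560 = 5702 pc
= 5.702 kpc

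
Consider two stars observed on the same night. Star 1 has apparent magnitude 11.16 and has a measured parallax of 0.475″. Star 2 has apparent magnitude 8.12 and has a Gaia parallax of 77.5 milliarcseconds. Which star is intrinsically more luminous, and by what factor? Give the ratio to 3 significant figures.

Star 2 is more luminous, by a factor of 618.

Star 1: d = 1/p = 1/0.475″ = 2.105 pc
Star 1: M = m − 5 log₁₀ d + 5 = 11.16 − 5·0.3233 + 5 = 14.543
Star 2: p = 77.5 mas = 0.0775″ → d = 1/p = 12.90 pc
Star 2: M = m − 5 log₁₀ d + 5 = 8.12 − 5·1.1107 + 5 = 7.567
ΔM = M_1 − M_2 = 14.543 − (7.567) = 6.977; smaller M is more luminous → Star 2.
L ratio = 10^(0.4 |ΔM|) = 10^2.791 = 617.7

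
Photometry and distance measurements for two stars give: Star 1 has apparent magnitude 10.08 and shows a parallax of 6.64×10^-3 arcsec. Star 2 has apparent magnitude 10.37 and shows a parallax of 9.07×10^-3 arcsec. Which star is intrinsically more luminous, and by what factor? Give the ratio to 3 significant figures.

Star 1 is more luminous, by a factor of 2.44.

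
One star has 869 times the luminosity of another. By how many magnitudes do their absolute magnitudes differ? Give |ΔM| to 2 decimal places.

Pogson: ΔM = −2.5 log₁₀(ratio) = −2.5 log₁₀(869) = −2.5 × 2.9390 = -7.348

|ΔM| ≈ 7.35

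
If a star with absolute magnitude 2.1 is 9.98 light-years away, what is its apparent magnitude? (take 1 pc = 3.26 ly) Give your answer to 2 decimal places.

m ≈ -0.47

d = 9.98 ly / 3.26 = 3.061 pc
m = M + 5 log₁₀ d − 5 = 2.1 + 5·0.4859 − 5 = -0.470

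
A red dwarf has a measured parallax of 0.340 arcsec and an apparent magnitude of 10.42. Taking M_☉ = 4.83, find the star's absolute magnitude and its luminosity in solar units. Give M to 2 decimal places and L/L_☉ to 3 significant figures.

M ≈ 13.08; L/L_☉ ≈ 5.02×10^-4

d = 1/p = 1/0.340″ = 2.941 pc
M = m − 5 log₁₀ d + 5 = 10.42 − 5·0.4685 + 5 = 13.077
M − M_☉ = 13.077 − 4.83 = 8.247
L/L_☉ = 10^(−0.4 × 8.247) = 5.024×10^-4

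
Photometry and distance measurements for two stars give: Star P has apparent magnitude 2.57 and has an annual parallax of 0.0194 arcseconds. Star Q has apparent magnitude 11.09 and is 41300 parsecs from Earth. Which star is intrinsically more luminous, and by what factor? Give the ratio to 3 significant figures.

Star P: d = 1/p = 1/0.0194″ = 51.55 pc
Star P: M = m − 5 log₁₀ d + 5 = 2.57 − 5·1.7122 + 5 = -0.991
Star Q: M = m − 5 log₁₀ d + 5 = 11.09 − 5·4.6160 + 5 = -6.990
ΔM = M_P − M_Q = -0.991 − (-6.990) = 5.999; smaller M is more luminous → Star Q.
L ratio = 10^(0.4 |ΔM|) = 10^2.400 = 250.9

Star Q is more luminous, by a factor of 251.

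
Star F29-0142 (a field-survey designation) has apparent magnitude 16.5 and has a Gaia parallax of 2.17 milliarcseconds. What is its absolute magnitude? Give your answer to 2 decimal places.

M ≈ 8.18

p = 2.17 mas = 2.17×10^-3″ → d = 1/p = 460.8 pc
5 log₁₀(d/10 pc) = 5 log₁₀(460.8) − 5 = 8.318
M = m − 5 log₁₀(d/10) = 16.5 − 8.318 = 8.182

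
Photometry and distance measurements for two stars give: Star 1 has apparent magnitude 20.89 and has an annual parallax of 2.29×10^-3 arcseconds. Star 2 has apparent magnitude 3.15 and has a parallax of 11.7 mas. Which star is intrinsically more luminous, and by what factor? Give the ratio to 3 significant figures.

Star 1: d = 1/p = 1/2.29×10^-3″ = 436.7 pc
Star 1: M = m − 5 log₁₀ d + 5 = 20.89 − 5·2.6402 + 5 = 12.689
Star 2: p = 11.7 mas = 0.0117″ → d = 1/p = 85.47 pc
Star 2: M = m − 5 log₁₀ d + 5 = 3.15 − 5·1.9318 + 5 = -1.509
ΔM = M_1 − M_2 = 12.689 − (-1.509) = 14.198; smaller M is more luminous → Star 2.
L ratio = 10^(0.4 |ΔM|) = 10^5.679 = 477900

Star 2 is more luminous, by a factor of 478000.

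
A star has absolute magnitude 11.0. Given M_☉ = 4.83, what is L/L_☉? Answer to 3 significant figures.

M − M_☉ = 11.0 − 4.83 = 6.170
L/L_☉ = 10^(−0.4 (M − M_☉)) = 10^-2.468 = 3.404×10^-3

L/L_☉ ≈ 3.40×10^-3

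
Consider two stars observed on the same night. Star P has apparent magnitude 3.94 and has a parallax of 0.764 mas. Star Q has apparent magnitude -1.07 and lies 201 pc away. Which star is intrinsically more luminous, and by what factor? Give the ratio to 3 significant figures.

Star P: p = 0.764 mas = 7.64×10^-4″ → d = 1/p = 1309 pc
Star P: M = m − 5 log₁₀ d + 5 = 3.94 − 5·3.1169 + 5 = -6.645
Star Q: M = m − 5 log₁₀ d + 5 = -1.07 − 5·2.3032 + 5 = -7.586
ΔM = M_P − M_Q = -6.645 − (-7.586) = 0.941; smaller M is more luminous → Star Q.
L ratio = 10^(0.4 |ΔM|) = 10^0.377 = 2.380

Star Q is more luminous, by a factor of 2.38.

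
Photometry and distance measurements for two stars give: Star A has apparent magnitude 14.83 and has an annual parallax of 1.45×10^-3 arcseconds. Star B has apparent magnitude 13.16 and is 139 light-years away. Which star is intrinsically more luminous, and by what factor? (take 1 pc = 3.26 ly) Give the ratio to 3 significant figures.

Star A: d = 1/p = 1/1.45×10^-3″ = 689.7 pc
Star A: M = m − 5 log₁₀ d + 5 = 14.83 − 5·2.8386 + 5 = 5.637
Star B: d = 139 ly / 3.26 = 42.64 pc
Star B: M = m − 5 log₁₀ d + 5 = 13.16 − 5·1.6298 + 5 = 10.011
ΔM = M_A − M_B = 5.637 − (10.011) = -4.374; smaller M is more luminous → Star A.
L ratio = 10^(0.4 |ΔM|) = 10^1.750 = 56.19

Star A is more luminous, by a factor of 56.2.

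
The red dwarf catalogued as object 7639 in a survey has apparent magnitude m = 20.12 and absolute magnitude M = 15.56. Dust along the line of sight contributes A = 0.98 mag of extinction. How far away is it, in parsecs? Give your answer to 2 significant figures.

d ≈ 52 pc

m − M = 5 log₁₀(d/10 pc) + A  ⇒  20.12 − (15.56) − 0.98 = 5 log₁₀(d/10)
3.580 = 5 log₁₀(d/10)
log₁₀ d = (m − M − A)/5 + 1 = 1.7160
d = 10^1.7160 = 52.00 pc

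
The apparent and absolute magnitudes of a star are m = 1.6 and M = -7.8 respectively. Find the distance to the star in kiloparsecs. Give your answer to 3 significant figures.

μ = m − M = 9.400
m − M = 5 log₁₀ d − 5
log₁₀ d = (m − M)/5 + 1 = 2.8800
d = 10^2.8800 = 758.6 pc
= 0.7586 kpc

d ≈ 0.759 kpc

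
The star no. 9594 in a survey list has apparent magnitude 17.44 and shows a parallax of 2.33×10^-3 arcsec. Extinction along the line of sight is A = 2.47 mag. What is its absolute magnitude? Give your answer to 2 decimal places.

d = 1/p = 1/2.33×10^-3″ = 429.2 pc
5 log₁₀(d/10 pc) = 5 log₁₀(429.2) − 5 = 8.163
M = m − 5 log₁₀(d/10) − A = 17.44 − 8.163 − 2.47 = 6.807

M ≈ 6.81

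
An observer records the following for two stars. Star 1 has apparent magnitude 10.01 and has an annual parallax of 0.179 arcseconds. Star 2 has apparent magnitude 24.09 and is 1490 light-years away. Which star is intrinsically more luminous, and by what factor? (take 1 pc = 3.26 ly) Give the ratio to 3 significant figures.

Star 1 is more luminous, by a factor of 64.0.

Star 1: d = 1/p = 1/0.179″ = 5.587 pc
Star 1: M = m − 5 log₁₀ d + 5 = 10.01 − 5·0.7471 + 5 = 11.274
Star 2: d = 1490 ly / 3.26 = 457.1 pc
Star 2: M = m − 5 log₁₀ d + 5 = 24.09 − 5·2.6600 + 5 = 15.790
ΔM = M_1 − M_2 = 11.274 − (15.790) = -4.516; smaller M is more luminous → Star 1.
L ratio = 10^(0.4 |ΔM|) = 10^1.806 = 64.03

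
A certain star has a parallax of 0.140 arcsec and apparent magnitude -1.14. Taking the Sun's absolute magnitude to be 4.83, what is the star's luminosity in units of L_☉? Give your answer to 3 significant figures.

L/L_☉ ≈ 125

d = 1/p = 1/0.140″ = 7.143 pc
M = m − 5 log₁₀ d + 5 = -1.14 − 5·0.8539 + 5 = -0.409
M − M_☉ = -0.409 − 4.83 = -5.239
L/L_☉ = 10^(−0.4 × -5.239) = 124.7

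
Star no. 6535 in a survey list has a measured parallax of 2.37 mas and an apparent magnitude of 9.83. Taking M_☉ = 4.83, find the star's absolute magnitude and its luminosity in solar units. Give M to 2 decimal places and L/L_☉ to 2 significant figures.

d = 1/p = 1000/2.37 mas = 421.9 pc
M = m − 5 log₁₀ d + 5 = 9.83 − 5·2.6253 + 5 = 1.704
M − M_☉ = 1.704 − 4.83 = -3.126
L/L_☉ = 10^(−0.4 × -3.126) = 17.80

M ≈ 1.70; L/L_☉ ≈ 18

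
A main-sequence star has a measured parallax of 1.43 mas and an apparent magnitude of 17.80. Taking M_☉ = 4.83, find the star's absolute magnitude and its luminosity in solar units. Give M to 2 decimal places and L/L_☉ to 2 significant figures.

M ≈ 8.58; L/L_☉ ≈ 0.032

d = 1/p = 1000/1.43 mas = 699.3 pc
M = m − 5 log₁₀ d + 5 = 17.80 − 5·2.8447 + 5 = 8.577
M − M_☉ = 8.577 − 4.83 = 3.747
L/L_☉ = 10^(−0.4 × 3.747) = 0.03172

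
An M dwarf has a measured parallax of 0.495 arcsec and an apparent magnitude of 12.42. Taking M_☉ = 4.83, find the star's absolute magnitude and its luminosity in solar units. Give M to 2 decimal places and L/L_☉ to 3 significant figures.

M ≈ 15.89; L/L_☉ ≈ 3.76×10^-5

d = 1/p = 1/0.495″ = 2.020 pc
M = m − 5 log₁₀ d + 5 = 12.42 − 5·0.3054 + 5 = 15.893
M − M_☉ = 15.893 − 4.83 = 11.063
L/L_☉ = 10^(−0.4 × 11.063) = 3.757×10^-5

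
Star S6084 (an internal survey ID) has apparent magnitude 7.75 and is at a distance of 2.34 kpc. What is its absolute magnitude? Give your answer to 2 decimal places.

d = 2.34 kpc = 2340 pc
5 log₁₀(d/10 pc) = 5 log₁₀(2340) − 5 = 11.846
M = m − 5 log₁₀(d/10) = 7.75 − 11.846 = -4.096

M ≈ -4.10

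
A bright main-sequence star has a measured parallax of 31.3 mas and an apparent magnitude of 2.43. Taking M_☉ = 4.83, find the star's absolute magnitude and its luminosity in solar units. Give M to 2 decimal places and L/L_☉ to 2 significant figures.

M ≈ -0.09; L/L_☉ ≈ 93

d = 1/p = 1000/31.3 mas = 31.95 pc
M = m − 5 log₁₀ d + 5 = 2.43 − 5·1.5045 + 5 = -0.092
M − M_☉ = -0.092 − 4.83 = -4.922
L/L_☉ = 10^(−0.4 × -4.922) = 93.09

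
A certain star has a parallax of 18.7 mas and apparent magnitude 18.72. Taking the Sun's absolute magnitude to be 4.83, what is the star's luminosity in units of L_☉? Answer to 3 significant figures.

L/L_☉ ≈ 7.95×10^-5

d = 1/p = 1000/18.7 mas = 53.48 pc
M = m − 5 log₁₀ d + 5 = 18.72 − 5·1.7282 + 5 = 15.079
M − M_☉ = 15.079 − 4.83 = 10.249
L/L_☉ = 10^(−0.4 × 10.249) = 7.949×10^-5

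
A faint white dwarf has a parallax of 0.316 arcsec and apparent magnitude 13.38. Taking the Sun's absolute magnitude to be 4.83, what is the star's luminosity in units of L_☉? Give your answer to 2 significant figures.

L/L_☉ ≈ 3.8×10^-5

d = 1/p = 1/0.316″ = 3.165 pc
M = m − 5 log₁₀ d + 5 = 13.38 − 5·0.5003 + 5 = 15.878
M − M_☉ = 15.878 − 4.83 = 11.048
L/L_☉ = 10^(−0.4 × 11.048) = 3.807×10^-5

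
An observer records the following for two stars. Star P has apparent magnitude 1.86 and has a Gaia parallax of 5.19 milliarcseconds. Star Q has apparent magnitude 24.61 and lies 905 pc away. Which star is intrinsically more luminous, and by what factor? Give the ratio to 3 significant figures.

Star P: p = 5.19 mas = 5.19×10^-3″ → d = 1/p = 192.7 pc
Star P: M = m − 5 log₁₀ d + 5 = 1.86 − 5·2.2848 + 5 = -4.564
Star Q: M = m − 5 log₁₀ d + 5 = 24.61 − 5·2.9566 + 5 = 14.827
ΔM = M_P − M_Q = -4.564 − (14.827) = -19.391; smaller M is more luminous → Star P.
L ratio = 10^(0.4 |ΔM|) = 10^7.756 = 5.706×10^7

Star P is more luminous, by a factor of 5.71×10^7.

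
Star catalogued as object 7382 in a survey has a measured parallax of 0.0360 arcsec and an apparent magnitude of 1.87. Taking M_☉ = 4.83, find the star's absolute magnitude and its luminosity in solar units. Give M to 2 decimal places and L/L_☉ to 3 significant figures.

M ≈ -0.35; L/L_☉ ≈ 118

d = 1/p = 1/0.0360″ = 27.78 pc
M = m − 5 log₁₀ d + 5 = 1.87 − 5·1.4437 + 5 = -0.348
M − M_☉ = -0.348 − 4.83 = -5.178
L/L_☉ = 10^(−0.4 × -5.178) = 117.9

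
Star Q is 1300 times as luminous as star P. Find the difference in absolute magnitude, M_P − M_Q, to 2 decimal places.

Pogson: ΔM = −2.5 log₁₀(ratio) = −2.5 log₁₀(1300) = −2.5 × 3.1139 = -7.785
Star Q is brighter so has the smaller magnitude: M_P − M_Q is positive.

M_P − M_Q ≈ 7.78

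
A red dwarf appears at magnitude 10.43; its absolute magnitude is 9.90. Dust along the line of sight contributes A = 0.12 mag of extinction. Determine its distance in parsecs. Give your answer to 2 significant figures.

m − M = 5 log₁₀(d/10 pc) + A  ⇒  10.43 − (9.90) − 0.12 = 5 log₁₀(d/10)
0.410 = 5 log₁₀(d/10)
log₁₀ d = (m − M − A)/5 + 1 = 1.0820
d = 10^1.0820 = 12.08 pc

d ≈ 12 pc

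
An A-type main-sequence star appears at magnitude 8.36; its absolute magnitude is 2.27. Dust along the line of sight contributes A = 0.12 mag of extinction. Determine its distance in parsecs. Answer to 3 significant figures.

m − M = 5 log₁₀(d/10 pc) + A  ⇒  8.36 − (2.27) − 0.12 = 5 log₁₀(d/10)
5.970 = 5 log₁₀(d/10)
log₁₀ d = (m − M − A)/5 + 1 = 2.1940
d = 10^2.1940 = 156.3 pc

d ≈ 156 pc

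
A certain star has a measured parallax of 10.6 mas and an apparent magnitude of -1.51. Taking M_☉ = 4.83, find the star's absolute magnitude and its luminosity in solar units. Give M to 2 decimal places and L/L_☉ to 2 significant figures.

d = 1/p = 1000/10.6 mas = 94.34 pc
M = m − 5 log₁₀ d + 5 = -1.51 − 5·1.9747 + 5 = -6.383
M − M_☉ = -6.383 − 4.83 = -11.213
L/L_☉ = 10^(−0.4 × -11.213) = 30580

M ≈ -6.38; L/L_☉ ≈ 31000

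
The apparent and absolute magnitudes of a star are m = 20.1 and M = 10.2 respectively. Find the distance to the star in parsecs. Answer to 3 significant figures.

μ = m − M = 9.900
m − M = 5 log₁₀ d − 5
log₁₀ d = (m − M)/5 + 1 = 2.9800
d = 10^2.9800 = 955.0 pc

d ≈ 955 pc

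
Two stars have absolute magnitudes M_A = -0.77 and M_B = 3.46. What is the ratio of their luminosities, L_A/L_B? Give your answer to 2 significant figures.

L_A/L_B ≈ 49

ΔM = M_A − M_B = -4.23
L_A/L_B = 10^(−0.4 ΔM) = 10^1.692 = 49.20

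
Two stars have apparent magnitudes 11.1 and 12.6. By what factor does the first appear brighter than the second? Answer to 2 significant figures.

Δm = 11.1 − (12.6) = -1.5
Flux ratio = 10^(−0.4 Δm) = 10^(−0.4 × -1.5) = 10^0.600 = 3.981

4.0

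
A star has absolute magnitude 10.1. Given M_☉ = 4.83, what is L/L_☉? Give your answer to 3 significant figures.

L/L_☉ ≈ 7.80×10^-3

M − M_☉ = 10.1 − 4.83 = 5.270
L/L_☉ = 10^(−0.4 (M − M_☉)) = 10^-2.108 = 7.798×10^-3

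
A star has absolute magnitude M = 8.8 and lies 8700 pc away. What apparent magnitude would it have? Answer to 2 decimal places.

m ≈ 23.50

m = M + 5 log₁₀ d − 5 = 8.8 + 5·3.9395 − 5 = 23.498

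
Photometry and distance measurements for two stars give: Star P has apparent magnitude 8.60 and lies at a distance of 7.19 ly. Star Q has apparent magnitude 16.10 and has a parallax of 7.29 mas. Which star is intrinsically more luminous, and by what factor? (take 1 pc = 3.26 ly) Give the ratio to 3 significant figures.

Star Q is more luminous, by a factor of 3.87.

Star P: d = 7.19 ly / 3.26 = 2.206 pc
Star P: M = m − 5 log₁₀ d + 5 = 8.60 − 5·0.3435 + 5 = 11.882
Star Q: p = 7.29 mas = 7.29×10^-3″ → d = 1/p = 137.2 pc
Star Q: M = m − 5 log₁₀ d + 5 = 16.10 − 5·2.1373 + 5 = 10.414
ΔM = M_P − M_Q = 11.882 − (10.414) = 1.469; smaller M is more luminous → Star Q.
L ratio = 10^(0.4 |ΔM|) = 10^0.588 = 3.868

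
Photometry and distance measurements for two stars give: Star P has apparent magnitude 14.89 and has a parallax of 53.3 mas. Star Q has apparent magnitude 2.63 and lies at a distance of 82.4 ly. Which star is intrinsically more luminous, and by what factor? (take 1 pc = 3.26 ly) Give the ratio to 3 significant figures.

Star Q is more luminous, by a factor of 146000.

Star P: p = 53.3 mas = 0.0533″ → d = 1/p = 18.76 pc
Star P: M = m − 5 log₁₀ d + 5 = 14.89 − 5·1.2733 + 5 = 13.524
Star Q: d = 82.4 ly / 3.26 = 25.28 pc
Star Q: M = m − 5 log₁₀ d + 5 = 2.63 − 5·1.4027 + 5 = 0.616
ΔM = M_P − M_Q = 13.524 − (0.616) = 12.907; smaller M is more luminous → Star Q.
L ratio = 10^(0.4 |ΔM|) = 10^5.163 = 145500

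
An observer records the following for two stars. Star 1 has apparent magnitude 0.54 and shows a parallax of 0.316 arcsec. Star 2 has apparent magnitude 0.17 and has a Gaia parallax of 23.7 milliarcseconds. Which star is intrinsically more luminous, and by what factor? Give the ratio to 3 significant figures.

Star 1: d = 1/p = 1/0.316″ = 3.165 pc
Star 1: M = m − 5 log₁₀ d + 5 = 0.54 − 5·0.5003 + 5 = 3.038
Star 2: p = 23.7 mas = 0.0237″ → d = 1/p = 42.19 pc
Star 2: M = m − 5 log₁₀ d + 5 = 0.17 − 5·1.6253 + 5 = -2.956
ΔM = M_1 − M_2 = 3.038 − (-2.956) = 5.995; smaller M is more luminous → Star 2.
L ratio = 10^(0.4 |ΔM|) = 10^2.398 = 250.0

Star 2 is more luminous, by a factor of 250.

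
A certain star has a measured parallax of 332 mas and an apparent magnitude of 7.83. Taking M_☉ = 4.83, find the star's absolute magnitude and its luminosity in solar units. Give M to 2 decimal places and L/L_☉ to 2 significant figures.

M ≈ 10.44; L/L_☉ ≈ 5.7×10^-3

d = 1/p = 1000/332 mas = 3.012 pc
M = m − 5 log₁₀ d + 5 = 7.83 − 5·0.4789 + 5 = 10.436
M − M_☉ = 10.436 − 4.83 = 5.606
L/L_☉ = 10^(−0.4 × 5.606) = 5.724×10^-3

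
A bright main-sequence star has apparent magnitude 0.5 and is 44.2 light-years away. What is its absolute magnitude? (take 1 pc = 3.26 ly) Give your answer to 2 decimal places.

M ≈ -0.16

d = 44.2 ly / 3.26 = 13.56 pc
5 log₁₀(d/10 pc) = 5 log₁₀(13.56) − 5 = 0.661
M = m − 5 log₁₀(d/10) = 0.5 − 0.661 = -0.161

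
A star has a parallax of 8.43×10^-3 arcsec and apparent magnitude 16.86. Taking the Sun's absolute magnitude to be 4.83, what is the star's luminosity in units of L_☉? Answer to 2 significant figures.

L/L_☉ ≈ 2.2×10^-3

d = 1/p = 1/8.43×10^-3″ = 118.6 pc
M = m − 5 log₁₀ d + 5 = 16.86 − 5·2.0742 + 5 = 11.489
M − M_☉ = 11.489 − 4.83 = 6.659
L/L_☉ = 10^(−0.4 × 6.659) = 2.169×10^-3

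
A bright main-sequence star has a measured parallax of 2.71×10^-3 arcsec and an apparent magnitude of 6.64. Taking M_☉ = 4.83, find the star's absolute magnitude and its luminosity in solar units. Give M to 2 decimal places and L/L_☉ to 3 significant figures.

M ≈ -1.20; L/L_☉ ≈ 257

d = 1/p = 1/2.71×10^-3″ = 369.0 pc
M = m − 5 log₁₀ d + 5 = 6.64 − 5·2.5670 + 5 = -1.195
M − M_☉ = -1.195 − 4.83 = -6.025
L/L_☉ = 10^(−0.4 × -6.025) = 257.1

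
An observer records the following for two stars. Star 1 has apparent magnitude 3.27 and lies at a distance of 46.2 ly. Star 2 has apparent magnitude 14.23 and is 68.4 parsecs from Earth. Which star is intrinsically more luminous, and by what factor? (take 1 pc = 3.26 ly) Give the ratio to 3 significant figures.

Star 1: d = 46.2 ly / 3.26 = 14.17 pc
Star 1: M = m − 5 log₁₀ d + 5 = 3.27 − 5·1.1514 + 5 = 2.513
Star 2: M = m − 5 log₁₀ d + 5 = 14.23 − 5·1.8351 + 5 = 10.055
ΔM = M_1 − M_2 = 2.513 − (10.055) = -7.542; smaller M is more luminous → Star 1.
L ratio = 10^(0.4 |ΔM|) = 10^3.017 = 1039

Star 1 is more luminous, by a factor of 1040.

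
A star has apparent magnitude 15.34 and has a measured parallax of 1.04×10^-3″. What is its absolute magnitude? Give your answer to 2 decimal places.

M ≈ 5.43

d = 1/p = 1/1.04×10^-3″ = 961.5 pc
5 log₁₀(d/10 pc) = 5 log₁₀(961.5) − 5 = 9.915
M = m − 5 log₁₀(d/10) = 15.34 − 9.915 = 5.425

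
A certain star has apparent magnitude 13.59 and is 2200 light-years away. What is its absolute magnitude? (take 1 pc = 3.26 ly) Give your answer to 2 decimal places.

d = 2200 ly / 3.26 = 674.8 pc
5 log₁₀(d/10 pc) = 5 log₁₀(674.8) − 5 = 9.146
M = m − 5 log₁₀(d/10) = 13.59 − 9.146 = 4.444

M ≈ 4.44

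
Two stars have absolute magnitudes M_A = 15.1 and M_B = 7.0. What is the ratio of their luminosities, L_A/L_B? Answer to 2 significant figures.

L_A/L_B ≈ 5.8×10^-4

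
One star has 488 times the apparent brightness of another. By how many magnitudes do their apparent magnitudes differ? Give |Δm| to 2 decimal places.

Pogson: Δm = −2.5 log₁₀(ratio) = −2.5 log₁₀(488) = −2.5 × 2.6884 = -6.721

|Δm| ≈ 6.72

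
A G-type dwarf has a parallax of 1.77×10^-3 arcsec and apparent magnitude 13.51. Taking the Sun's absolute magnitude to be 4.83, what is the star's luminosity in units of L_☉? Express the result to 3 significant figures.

d = 1/p = 1/1.77×10^-3″ = 565.0 pc
M = m − 5 log₁₀ d + 5 = 13.51 − 5·2.7520 + 5 = 4.750
M − M_☉ = 4.750 − 4.83 = -0.080
L/L_☉ = 10^(−0.4 × -0.080) = 1.077

L/L_☉ ≈ 1.08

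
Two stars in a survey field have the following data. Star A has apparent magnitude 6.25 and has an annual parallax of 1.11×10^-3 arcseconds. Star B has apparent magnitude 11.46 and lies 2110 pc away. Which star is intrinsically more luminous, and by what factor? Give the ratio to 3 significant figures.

Star A: d = 1/p = 1/1.11×10^-3″ = 900.9 pc
Star A: M = m − 5 log₁₀ d + 5 = 6.25 − 5·2.9547 + 5 = -3.523
Star B: M = m − 5 log₁₀ d + 5 = 11.46 − 5·3.3243 + 5 = -0.161
ΔM = M_A − M_B = -3.523 − (-0.161) = -3.362; smaller M is more luminous → Star A.
L ratio = 10^(0.4 |ΔM|) = 10^1.345 = 22.12

Star A is more luminous, by a factor of 22.1.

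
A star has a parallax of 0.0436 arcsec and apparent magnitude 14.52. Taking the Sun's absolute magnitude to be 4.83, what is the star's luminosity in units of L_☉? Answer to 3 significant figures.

L/L_☉ ≈ 7.00×10^-4

d = 1/p = 1/0.0436″ = 22.94 pc
M = m − 5 log₁₀ d + 5 = 14.52 − 5·1.3605 + 5 = 12.717
M − M_☉ = 12.717 − 4.83 = 7.887
L/L_☉ = 10^(−0.4 × 7.887) = 6.999×10^-4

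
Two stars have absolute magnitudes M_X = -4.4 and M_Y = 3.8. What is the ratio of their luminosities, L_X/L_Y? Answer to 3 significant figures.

L_X/L_Y ≈ 1910

ΔM = M_X − M_Y = -8.2
L_X/L_Y = 10^(−0.4 ΔM) = 10^3.280 = 1905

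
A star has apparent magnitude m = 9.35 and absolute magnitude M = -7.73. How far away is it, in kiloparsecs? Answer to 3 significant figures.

d ≈ 26.1 kpc

μ = m − M = 17.080
m − M = 5 log₁₀ d − 5
log₁₀ d = (m − M)/5 + 1 = 4.4160
d = 10^4.4160 = 26060 pc
= 26.06 kpc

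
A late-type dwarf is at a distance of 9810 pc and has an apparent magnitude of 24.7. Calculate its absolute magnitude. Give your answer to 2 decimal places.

M ≈ 9.74

5 log₁₀(d/10 pc) = 5 log₁₀(9810) − 5 = 14.958
M = m − 5 log₁₀(d/10) = 24.7 − 14.958 = 9.742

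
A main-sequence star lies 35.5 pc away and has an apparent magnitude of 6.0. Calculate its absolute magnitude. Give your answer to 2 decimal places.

M ≈ 3.25

5 log₁₀(d/10 pc) = 5 log₁₀(35.50) − 5 = 2.751
M = m − 5 log₁₀(d/10) = 6.0 − 2.751 = 3.249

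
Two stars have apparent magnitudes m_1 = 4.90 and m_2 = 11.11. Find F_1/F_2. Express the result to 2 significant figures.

Magnitude difference = -6.21
Flux ratio = 10^(−0.4 Δm) = 10^(−0.4 × -6.21) = 10^2.484 = 304.8

F_1/F_2 ≈ 300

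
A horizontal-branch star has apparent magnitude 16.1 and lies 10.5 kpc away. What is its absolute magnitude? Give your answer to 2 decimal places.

d = 10.5 kpc = 10500 pc
5 log₁₀(d/10 pc) = 5 log₁₀(10500) − 5 = 15.106
M = m − 5 log₁₀(d/10) = 16.1 − 15.106 = 0.994

M ≈ 0.99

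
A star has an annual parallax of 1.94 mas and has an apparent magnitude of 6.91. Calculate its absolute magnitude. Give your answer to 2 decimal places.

M ≈ -1.65

p = 1.94 mas = 1.94×10^-3″ → d = 1/p = 515.5 pc
5 log₁₀(d/10 pc) = 5 log₁₀(515.5) − 5 = 8.561
M = m − 5 log₁₀(d/10) = 6.91 − 8.561 = -1.651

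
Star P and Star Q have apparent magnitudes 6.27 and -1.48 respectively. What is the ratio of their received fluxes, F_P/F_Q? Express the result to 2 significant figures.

F_P/F_Q ≈ 7.9×10^-4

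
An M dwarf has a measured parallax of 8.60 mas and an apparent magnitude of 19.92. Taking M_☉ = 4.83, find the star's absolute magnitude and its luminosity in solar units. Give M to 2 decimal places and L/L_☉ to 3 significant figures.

M ≈ 14.59; L/L_☉ ≈ 1.24×10^-4

d = 1/p = 1000/8.60 mas = 116.3 pc
M = m − 5 log₁₀ d + 5 = 19.92 − 5·2.0655 + 5 = 14.592
M − M_☉ = 14.592 − 4.83 = 9.762
L/L_☉ = 10^(−0.4 × 9.762) = 1.245×10^-4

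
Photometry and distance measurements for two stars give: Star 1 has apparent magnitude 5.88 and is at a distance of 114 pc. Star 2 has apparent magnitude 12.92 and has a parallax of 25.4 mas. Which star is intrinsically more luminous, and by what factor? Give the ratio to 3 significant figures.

Star 1: M = m − 5 log₁₀ d + 5 = 5.88 − 5·2.0569 + 5 = 0.595
Star 2: p = 25.4 mas = 0.0254″ → d = 1/p = 39.37 pc
Star 2: M = m − 5 log₁₀ d + 5 = 12.92 − 5·1.5952 + 5 = 9.944
ΔM = M_1 − M_2 = 0.595 − (9.944) = -9.349; smaller M is more luminous → Star 1.
L ratio = 10^(0.4 |ΔM|) = 10^3.739 = 5489

Star 1 is more luminous, by a factor of 5490.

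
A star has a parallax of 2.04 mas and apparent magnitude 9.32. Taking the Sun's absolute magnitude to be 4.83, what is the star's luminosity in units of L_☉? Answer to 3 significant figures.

L/L_☉ ≈ 38.4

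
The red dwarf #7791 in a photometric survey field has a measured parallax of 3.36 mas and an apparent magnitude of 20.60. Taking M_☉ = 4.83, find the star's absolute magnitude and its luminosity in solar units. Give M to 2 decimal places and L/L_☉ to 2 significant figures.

M ≈ 13.23; L/L_☉ ≈ 4.4×10^-4

d = 1/p = 1000/3.36 mas = 297.6 pc
M = m − 5 log₁₀ d + 5 = 20.60 − 5·2.4737 + 5 = 13.232
M − M_☉ = 13.232 − 4.83 = 8.402
L/L_☉ = 10^(−0.4 × 8.402) = 4.358×10^-4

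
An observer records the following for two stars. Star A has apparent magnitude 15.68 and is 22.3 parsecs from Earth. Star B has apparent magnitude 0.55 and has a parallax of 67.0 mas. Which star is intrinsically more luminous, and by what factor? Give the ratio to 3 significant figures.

Star A: M = m − 5 log₁₀ d + 5 = 15.68 − 5·1.3483 + 5 = 13.938
Star B: p = 67.0 mas = 0.0670″ → d = 1/p = 14.93 pc
Star B: M = m − 5 log₁₀ d + 5 = 0.55 − 5·1.1739 + 5 = -0.320
ΔM = M_A − M_B = 13.938 − (-0.320) = 14.258; smaller M is more luminous → Star B.
L ratio = 10^(0.4 |ΔM|) = 10^5.703 = 504900

Star B is more luminous, by a factor of 505000.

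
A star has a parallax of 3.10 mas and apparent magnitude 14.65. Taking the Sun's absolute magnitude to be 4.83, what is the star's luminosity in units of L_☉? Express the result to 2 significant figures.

L/L_☉ ≈ 0.12

d = 1/p = 1000/3.10 mas = 322.6 pc
M = m − 5 log₁₀ d + 5 = 14.65 − 5·2.5086 + 5 = 7.107
M − M_☉ = 7.107 − 4.83 = 2.277
L/L_☉ = 10^(−0.4 × 2.277) = 0.1228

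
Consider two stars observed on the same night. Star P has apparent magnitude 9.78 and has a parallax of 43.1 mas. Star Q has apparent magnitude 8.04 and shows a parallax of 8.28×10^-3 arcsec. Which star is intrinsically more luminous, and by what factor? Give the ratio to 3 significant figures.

Star P: p = 43.1 mas = 0.0431″ → d = 1/p = 23.20 pc
Star P: M = m − 5 log₁₀ d + 5 = 9.78 − 5·1.3655 + 5 = 7.952
Star Q: d = 1/p = 1/8.28×10^-3″ = 120.8 pc
Star Q: M = m − 5 log₁₀ d + 5 = 8.04 − 5·2.0820 + 5 = 2.630
ΔM = M_P − M_Q = 7.952 − (2.630) = 5.322; smaller M is more luminous → Star Q.
L ratio = 10^(0.4 |ΔM|) = 10^2.129 = 134.6

Star Q is more luminous, by a factor of 135.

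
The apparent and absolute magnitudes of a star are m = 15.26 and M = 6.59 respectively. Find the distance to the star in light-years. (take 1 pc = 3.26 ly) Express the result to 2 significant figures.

d ≈ 1800 ly

μ = m − M = 8.670
m − M = 5 log₁₀ d − 5
log₁₀ d = (m − M)/5 + 1 = 2.7340
d = 10^2.7340 = 542.0 pc
= 1767 ly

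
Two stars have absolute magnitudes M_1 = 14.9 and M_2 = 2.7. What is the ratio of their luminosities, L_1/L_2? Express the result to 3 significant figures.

L_1/L_2 ≈ 1.32×10^-5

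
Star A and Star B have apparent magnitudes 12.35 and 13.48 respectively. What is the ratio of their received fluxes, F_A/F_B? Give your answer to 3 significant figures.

F_A/F_B ≈ 2.83

Magnitude difference = -1.13
Flux ratio = 10^(−0.4 Δm) = 10^(−0.4 × -1.13) = 10^0.452 = 2.831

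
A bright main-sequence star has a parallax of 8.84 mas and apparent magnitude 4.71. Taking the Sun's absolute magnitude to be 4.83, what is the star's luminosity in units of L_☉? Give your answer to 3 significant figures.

L/L_☉ ≈ 143

d = 1/p = 1000/8.84 mas = 113.1 pc
M = m − 5 log₁₀ d + 5 = 4.71 − 5·2.0535 + 5 = -0.558
M − M_☉ = -0.558 − 4.83 = -5.388
L/L_☉ = 10^(−0.4 × -5.388) = 142.9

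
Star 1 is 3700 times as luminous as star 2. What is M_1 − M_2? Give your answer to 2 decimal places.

M_1 − M_2 ≈ -8.92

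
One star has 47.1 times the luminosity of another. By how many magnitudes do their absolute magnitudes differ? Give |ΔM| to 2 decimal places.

|ΔM| ≈ 4.18

Pogson: ΔM = −2.5 log₁₀(ratio) = −2.5 log₁₀(47.1) = −2.5 × 1.6730 = -4.183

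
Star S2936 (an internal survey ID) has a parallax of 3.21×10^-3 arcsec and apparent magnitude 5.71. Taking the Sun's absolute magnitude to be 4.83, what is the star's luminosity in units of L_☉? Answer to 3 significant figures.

L/L_☉ ≈ 432

d = 1/p = 1/3.21×10^-3″ = 311.5 pc
M = m − 5 log₁₀ d + 5 = 5.71 − 5·2.4935 + 5 = -1.757
M − M_☉ = -1.757 − 4.83 = -6.587
L/L_☉ = 10^(−0.4 × -6.587) = 431.5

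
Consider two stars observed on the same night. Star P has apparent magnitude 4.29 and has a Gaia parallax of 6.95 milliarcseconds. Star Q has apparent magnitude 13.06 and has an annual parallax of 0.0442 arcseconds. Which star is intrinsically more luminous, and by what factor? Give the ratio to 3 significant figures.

Star P is more luminous, by a factor of 130000.

Star P: p = 6.95 mas = 6.95×10^-3″ → d = 1/p = 143.9 pc
Star P: M = m − 5 log₁₀ d + 5 = 4.29 − 5·2.1580 + 5 = -1.500
Star Q: d = 1/p = 1/0.0442″ = 22.62 pc
Star Q: M = m − 5 log₁₀ d + 5 = 13.06 − 5·1.3546 + 5 = 11.287
ΔM = M_P − M_Q = -1.500 − (11.287) = -12.787; smaller M is more luminous → Star P.
L ratio = 10^(0.4 |ΔM|) = 10^5.115 = 130300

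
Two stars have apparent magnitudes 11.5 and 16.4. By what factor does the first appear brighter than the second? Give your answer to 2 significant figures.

Magnitude difference = -4.9
Flux ratio = 10^(−0.4 Δm) = 10^(−0.4 × -4.9) = 10^1.960 = 91.20

91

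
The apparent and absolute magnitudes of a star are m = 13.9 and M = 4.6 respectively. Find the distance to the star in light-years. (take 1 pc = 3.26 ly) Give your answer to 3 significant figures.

d ≈ 2360 ly

μ = m − M = 9.300
m − M = 5 log₁₀ d − 5
log₁₀ d = (m − M)/5 + 1 = 2.8600
d = 10^2.8600 = 724.4 pc
= 2362 ly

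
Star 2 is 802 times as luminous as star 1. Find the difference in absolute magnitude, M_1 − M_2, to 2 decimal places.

Pogson: ΔM = −2.5 log₁₀(ratio) = −2.5 log₁₀(802) = −2.5 × 2.9042 = -7.260
Star 2 is brighter so has the smaller magnitude: M_1 − M_2 is positive.

M_1 − M_2 ≈ 7.26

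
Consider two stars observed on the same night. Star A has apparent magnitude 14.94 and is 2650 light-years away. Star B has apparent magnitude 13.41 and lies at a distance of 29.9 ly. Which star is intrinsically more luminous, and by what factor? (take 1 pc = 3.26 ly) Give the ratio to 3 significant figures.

Star A is more luminous, by a factor of 1920.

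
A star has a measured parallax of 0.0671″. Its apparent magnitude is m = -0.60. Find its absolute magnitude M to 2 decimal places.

M ≈ -1.47

d = 1/p = 1/0.0671″ = 14.90 pc
5 log₁₀(d/10 pc) = 5 log₁₀(14.90) − 5 = 0.866
M = m − 5 log₁₀(d/10) = -0.60 − 0.866 = -1.466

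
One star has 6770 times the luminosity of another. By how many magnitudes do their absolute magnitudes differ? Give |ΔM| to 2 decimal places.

|ΔM| ≈ 9.58

Pogson: ΔM = −2.5 log₁₀(ratio) = −2.5 log₁₀(6770) = −2.5 × 3.8306 = -9.576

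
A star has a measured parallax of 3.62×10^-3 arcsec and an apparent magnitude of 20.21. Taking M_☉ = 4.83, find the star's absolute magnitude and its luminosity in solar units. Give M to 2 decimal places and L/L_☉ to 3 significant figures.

M ≈ 13.00; L/L_☉ ≈ 5.38×10^-4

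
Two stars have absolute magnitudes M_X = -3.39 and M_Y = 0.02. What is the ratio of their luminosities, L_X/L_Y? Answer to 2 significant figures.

L_X/L_Y ≈ 23

ΔM = M_X − M_Y = -3.41
L_X/L_Y = 10^(−0.4 ΔM) = 10^1.364 = 23.12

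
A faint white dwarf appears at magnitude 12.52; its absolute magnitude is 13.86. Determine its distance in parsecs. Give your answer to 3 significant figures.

d ≈ 5.40 pc

Distance modulus: m − M = 12.52 − (13.86) = -1.340
m − M = 5 log₁₀ d − 5
log₁₀ d = (m − M)/5 + 1 = 0.7320
d = 10^0.7320 = 5.395 pc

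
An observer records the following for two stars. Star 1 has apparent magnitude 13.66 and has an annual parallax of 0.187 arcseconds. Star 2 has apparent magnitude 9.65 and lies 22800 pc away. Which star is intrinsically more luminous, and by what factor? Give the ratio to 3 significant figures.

Star 2 is more luminous, by a factor of 7.30×10^8.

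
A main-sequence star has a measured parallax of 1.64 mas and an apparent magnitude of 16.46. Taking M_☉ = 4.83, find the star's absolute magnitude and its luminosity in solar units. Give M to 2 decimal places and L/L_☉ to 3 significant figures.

d = 1/p = 1000/1.64 mas = 609.8 pc
M = m − 5 log₁₀ d + 5 = 16.46 − 5·2.7852 + 5 = 7.534
M − M_☉ = 7.534 − 4.83 = 2.704
L/L_☉ = 10^(−0.4 × 2.704) = 0.08285

M ≈ 7.53; L/L_☉ ≈ 0.0829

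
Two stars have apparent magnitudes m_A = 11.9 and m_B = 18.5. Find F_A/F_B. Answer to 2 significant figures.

Magnitude difference = -6.6
Flux ratio = 10^(−0.4 Δm) = 10^(−0.4 × -6.6) = 10^2.640 = 436.5

F_A/F_B ≈ 440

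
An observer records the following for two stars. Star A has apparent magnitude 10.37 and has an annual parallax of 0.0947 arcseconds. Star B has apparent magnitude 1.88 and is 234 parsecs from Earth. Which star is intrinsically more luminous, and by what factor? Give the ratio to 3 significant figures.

Star B is more luminous, by a factor of 1.22×10^6.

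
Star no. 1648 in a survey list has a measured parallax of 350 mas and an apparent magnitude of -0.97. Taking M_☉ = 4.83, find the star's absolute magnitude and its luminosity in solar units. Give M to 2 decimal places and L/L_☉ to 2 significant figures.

M ≈ 1.75; L/L_☉ ≈ 17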